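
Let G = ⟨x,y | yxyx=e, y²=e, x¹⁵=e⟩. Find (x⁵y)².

Compute successive powers of (x⁵y), reducing at each step:
  (x⁵y)²: (x⁵y) · x⁵ = y;   y · y = e

Answer: e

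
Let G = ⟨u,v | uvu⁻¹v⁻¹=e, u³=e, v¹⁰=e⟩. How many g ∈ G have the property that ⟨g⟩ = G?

G is cyclic of order 30. An element generates G iff its order is 30, and a cyclic group of order 30 has exactly φ(30) = 8 such elements.

Answer: 8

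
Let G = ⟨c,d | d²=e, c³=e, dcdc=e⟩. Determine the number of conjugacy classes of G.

The conjugacy classes (representative and size) are:
  [e] (size 1), [c] (size 2), [cd] (size 3).
Class equation: 1 + 2 + 3 = 6 = |G|. So G has 3 conjugacy classes.

Answer: 3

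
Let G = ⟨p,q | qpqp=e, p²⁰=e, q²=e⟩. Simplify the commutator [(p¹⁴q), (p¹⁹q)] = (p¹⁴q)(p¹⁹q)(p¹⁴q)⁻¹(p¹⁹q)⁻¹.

[(p¹⁴q), (p¹⁹q)] = (p¹⁴q)·(p¹⁹q)·(p¹⁴q)⁻¹·(p¹⁹q)⁻¹.
  (p¹⁴q) · (p¹⁹q) = p¹⁵
  (p¹⁵) · (p¹⁴q) = p⁹q
  (p⁹q) · (p¹⁹q) = p¹⁰

Answer: p¹⁰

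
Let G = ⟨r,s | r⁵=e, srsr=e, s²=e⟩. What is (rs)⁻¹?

The order of (rs) is 2 (smallest k with (rs)ᵏ = e), so (rs)⁻¹ = (rs)¹ = rs.
Check: (rs) · (rs) → (rs) · r = s;   s · s = e, giving e as required.

Answer: rs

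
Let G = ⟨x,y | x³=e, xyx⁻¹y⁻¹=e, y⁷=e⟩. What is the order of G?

Enumerate words in the generators, reducing via the relations: the distinct elements are
  {e, x, y, xy, x², y², y³, y⁴, y⁵, y⁶, xy², xy³, xy⁴, xy⁵, xy⁶, x²y, x²y², x²y³, x²y⁴, x²y⁵, x²y⁶}.
No further products give new elements, so |G| = 21.

Answer: 21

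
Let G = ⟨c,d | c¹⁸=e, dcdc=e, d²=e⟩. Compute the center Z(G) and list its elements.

An element z ∈ Z(G) iff z commutes with every generator.
For example c⁹ is central: (c⁹)·c = c¹⁰ = c·(c⁹); (c⁹)·d = c⁹d = d·(c⁹).
Whereas c ∉ Z(G) since c·d = cd ≠ c¹⁷d = d·c.
Checking each of the 36 elements this way gives Z(G) = {e, c⁹}, of order 2.

Answer: {e, c⁹}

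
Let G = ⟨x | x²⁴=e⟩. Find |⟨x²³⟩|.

|⟨x²³⟩| equals the order of x²³. Compute successive powers until reaching e:
  (x²³)¹ = x²³, (x²³)² = x²², (x²³)³ = x²¹, (x²³)⁴ = x²⁰, (x²³)⁵ = x¹⁹, (x²³)⁶ = x¹⁸, (x²³)⁷ = x¹⁷, (x²³)⁸ = x¹⁶, (x²³)⁹ = x¹⁵, (x²³)¹⁰ = x¹⁴, (x²³)¹¹ = x¹³, (x²³)¹² = x¹², (x²³)¹³ = x¹¹, (x²³)¹⁴ = x¹⁰, (x²³)¹⁵ = x⁹, (x²³)¹⁶ = x⁸, (x²³)¹⁷ = x⁷, (x²³)¹⁸ = x⁶, (x²³)¹⁹ = x⁵, (x²³)²⁰ = x⁴, (x²³)²¹ = x³, (x²³)²² = x², (x²³)²³ = x, (x²³)²⁴ = e.
The smallest positive k with (x²³)ᵏ = e is 24, so |⟨x²³⟩| = 24.

Answer: 24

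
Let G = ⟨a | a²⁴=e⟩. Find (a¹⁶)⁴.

Compute successive powers of (a¹⁶), reducing at each step:
  (a¹⁶)²: (a¹⁶) · a¹⁶ = a⁸
  (a¹⁶)³: (a⁸) · a¹⁶ = e
  (a¹⁶)⁴: e · a¹⁶ = a¹⁶

Answer: a¹⁶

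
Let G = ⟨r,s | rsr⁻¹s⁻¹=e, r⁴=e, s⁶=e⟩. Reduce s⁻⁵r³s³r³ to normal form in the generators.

Multiply left to right, reducing at each step:
  s · r³ = r³s
  (r³s) · s³ = r³s⁴
  (r³s⁴) · r³ = r²s⁴

Answer: r²s⁴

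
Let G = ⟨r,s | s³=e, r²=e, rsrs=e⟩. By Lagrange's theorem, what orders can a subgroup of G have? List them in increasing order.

|G| = 6 = 2 · 3. By Lagrange's theorem the order of any subgroup divides 6; the divisors of 6 are 1, 2, 3, 6.

Answer: 1, 2, 3, 6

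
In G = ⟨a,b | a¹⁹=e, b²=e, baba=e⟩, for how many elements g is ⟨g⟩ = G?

⟨g⟩ = G would require ord(g) = |G| = 38, but the maximum element order in G is 19 < 38. So G is not cyclic and no single element generates it: the count is 0.

Answer: 0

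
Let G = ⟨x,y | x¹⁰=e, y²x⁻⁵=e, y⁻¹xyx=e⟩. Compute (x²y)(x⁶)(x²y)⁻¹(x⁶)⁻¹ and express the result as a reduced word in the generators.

[(x²y), (x⁶)] = (x²y)·(x⁶)·(x²y)⁻¹·(x⁶)⁻¹.
  (x²y) · (x⁶) = xy⁻¹
  (xy⁻¹) · (x²y⁻¹) = x⁴
  (x⁴) · (x⁴) = x⁸

Answer: x⁸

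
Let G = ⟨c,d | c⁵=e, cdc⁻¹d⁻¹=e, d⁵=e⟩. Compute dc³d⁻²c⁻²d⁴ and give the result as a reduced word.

Multiply left to right, reducing at each step:
  d · c³ = c³d
  (c³d) · d⁻² = c³d⁴
  (c³d⁴) · c⁻² = cd⁴
  (cd⁴) · d⁴ = cd³

Answer: cd³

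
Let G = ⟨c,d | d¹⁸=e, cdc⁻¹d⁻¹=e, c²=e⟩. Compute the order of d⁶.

Compute successive powers until reaching e:
  (d⁶)¹ = d⁶, (d⁶)² = d¹², (d⁶)³ = e.
The smallest positive k with (d⁶)ᵏ = e is 3.

Answer: 3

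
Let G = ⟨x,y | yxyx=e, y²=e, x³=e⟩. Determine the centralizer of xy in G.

⟨xy⟩ ⊆ C_G(xy) since powers of xy commute with xy; so |C_G(xy)| ≥ |⟨xy⟩| = 2.
By orbit–stabilizer, |C_G(xy)| = |G| / |conj. class of xy| = 6 / 3 = 2.
The 2 elements commuting with xy are {e, xy}.

Answer: {e, xy}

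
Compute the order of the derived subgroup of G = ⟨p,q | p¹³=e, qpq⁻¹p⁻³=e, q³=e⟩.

G' = [G, G] is generated by all commutators. The generator-pair commutators are: [p, q] = p¹¹.
The subgroup they normally generate is {e, p, p², p³, p⁴, p⁵, p⁶, p⁷, p⁸, p⁹, p¹⁰, p¹¹, p¹²}, of order 13.
Check: |G/G'| = 39/13 = 3 is the order of the abelianisation.

Answer: 13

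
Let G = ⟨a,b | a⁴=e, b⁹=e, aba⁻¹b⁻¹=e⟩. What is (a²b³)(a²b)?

Compute (a²b³) · (a²b) by multiplying left to right and reducing via the relations at each step:
  (a²b³) · a² = b³
  (b³) · b = b⁴

Answer: b⁴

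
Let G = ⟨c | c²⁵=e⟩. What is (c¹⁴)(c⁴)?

Compute (c¹⁴) · (c⁴) by multiplying left to right and reducing via the relations at each step:
  (c¹⁴) · c⁴ = c¹⁸

Answer: c¹⁸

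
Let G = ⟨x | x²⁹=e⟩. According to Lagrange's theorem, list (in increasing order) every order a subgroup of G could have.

|G| = 29 = 29. By Lagrange's theorem the order of any subgroup divides 29; the divisors of 29 are 1, 29.

Answer: 1, 29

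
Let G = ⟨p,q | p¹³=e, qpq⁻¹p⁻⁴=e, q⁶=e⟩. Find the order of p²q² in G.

Compute successive powers until reaching e:
  (p²q²)¹ = p²q², (p²q²)² = p⁸q⁴, (p²q²)³ = e.
The smallest positive k with (p²q²)ᵏ = e is 3.

Answer: 3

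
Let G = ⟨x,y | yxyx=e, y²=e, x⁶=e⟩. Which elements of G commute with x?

⟨x⟩ ⊆ C_G(x) since powers of x commute with x; so |C_G(x)| ≥ |⟨x⟩| = 6.
By orbit–stabilizer, |C_G(x)| = |G| / |conj. class of x| = 12 / 2 = 6.
The 6 elements commuting with x are {e, x, x², x³, x⁴, x⁵}.

Answer: {e, x, x², x³, x⁴, x⁵}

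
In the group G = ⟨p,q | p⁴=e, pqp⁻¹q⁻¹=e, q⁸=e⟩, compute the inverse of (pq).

The order of (pq) is 8 (smallest k with (pq)ᵏ = e), so (pq)⁻¹ = (pq)⁷ = p³q⁷.
Check: (pq) · (p³q⁷) → (pq) · p³ = q;   q · q⁷ = e, giving e as required.

Answer: p³q⁷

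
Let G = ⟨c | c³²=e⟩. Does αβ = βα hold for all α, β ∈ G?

G has a single generator, so G is cyclic and hence abelian.

Answer: Yes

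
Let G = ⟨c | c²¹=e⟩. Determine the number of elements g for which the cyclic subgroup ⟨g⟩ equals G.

G is cyclic of order 21. An element generates G iff its order is 21, and a cyclic group of order 21 has exactly φ(21) = 12 such elements.

Answer: 12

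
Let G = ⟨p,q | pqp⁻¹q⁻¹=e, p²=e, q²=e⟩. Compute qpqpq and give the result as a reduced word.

Multiply left to right, reducing at each step:
  q · p = pq
  (pq) · q = p
  p · p = e
  e · q = q

Answer: q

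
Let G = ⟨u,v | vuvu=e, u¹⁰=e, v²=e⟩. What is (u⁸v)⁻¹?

The order of (u⁸v) is 2 (smallest k with (u⁸v)ᵏ = e), so (u⁸v)⁻¹ = (u⁸v)¹ = u⁸v.
Check: (u⁸v) · (u⁸v) → (u⁸v) · u⁸ = v;   v · v = e, giving e as required.

Answer: u⁸v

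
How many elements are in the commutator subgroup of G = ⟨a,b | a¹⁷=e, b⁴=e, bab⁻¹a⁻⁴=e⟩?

G' = [G, G] is generated by all commutators. The generator-pair commutators are: [a, b] = a¹⁴.
The subgroup they normally generate is {e, a, a², a³, a⁴, a⁵, a⁶, a⁷, a⁸, a⁹, a¹⁰, a¹¹, a¹², a¹³, a¹⁴, a¹⁵, a¹⁶}, of order 17.
Check: |G/G'| = 68/17 = 4 is the order of the abelianisation.

Answer: 17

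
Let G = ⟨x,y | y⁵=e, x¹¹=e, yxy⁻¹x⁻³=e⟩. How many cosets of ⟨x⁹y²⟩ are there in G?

First find ord(x⁹y²) by computing successive powers:
  (x⁹y²)¹ = x⁹y², (x⁹y²)² = x²y⁴, (x⁹y²)³ = x⁵y, (x⁹y²)⁴ = x¹⁰y³, (x⁹y²)⁵ = e.
So |⟨x⁹y²⟩| = ord(x⁹y²) = 5. With |G| = 55, by Lagrange [G : ⟨x⁹y²⟩] = 55/5 = 11.

Answer: 11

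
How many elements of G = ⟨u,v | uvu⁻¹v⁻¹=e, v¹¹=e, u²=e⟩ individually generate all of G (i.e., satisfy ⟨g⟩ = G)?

G is cyclic of order 22. An element generates G iff its order is 22, and a cyclic group of order 22 has exactly φ(22) = 10 such elements.

Answer: 10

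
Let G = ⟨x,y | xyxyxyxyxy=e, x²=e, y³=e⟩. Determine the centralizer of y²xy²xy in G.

⟨y²xy²xy⟩ ⊆ C_G(y²xy²xy) since powers of y²xy²xy commute with y²xy²xy; so |C_G(y²xy²xy)| ≥ |⟨y²xy²xy⟩| = 3.
By orbit–stabilizer, |C_G(y²xy²xy)| = |G| / |conj. class of y²xy²xy| = 60 / 20 = 3.
The 3 elements commuting with y²xy²xy are {e, y²xyxy, y²xy²xy}.

Answer: {e, y²xyxy, y²xy²xy}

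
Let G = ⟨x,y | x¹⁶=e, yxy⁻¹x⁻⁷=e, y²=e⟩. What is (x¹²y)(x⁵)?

Compute (x¹²y) · (x⁵) by multiplying left to right and reducing via the relations at each step:
  (x¹²y) · x⁵ = x¹⁵y

Answer: x¹⁵y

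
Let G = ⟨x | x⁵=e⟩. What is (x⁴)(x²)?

Compute (x⁴) · (x²) by multiplying left to right and reducing via the relations at each step:
  (x⁴) · x² = x

Answer: x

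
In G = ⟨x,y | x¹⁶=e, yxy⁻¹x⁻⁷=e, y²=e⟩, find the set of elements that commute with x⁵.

⟨x⁵⟩ ⊆ C_G(x⁵) since powers of x⁵ commute with x⁵; so |C_G(x⁵)| ≥ |⟨x⁵⟩| = 16.
By orbit–stabilizer, |C_G(x⁵)| = |G| / |conj. class of x⁵| = 32 / 2 = 16.
The 16 elements commuting with x⁵ are {e, x, x², x³, x⁴, x⁵, x⁶, x⁷, x⁸, x⁹, x¹⁰, x¹¹, x¹², x¹³, x¹⁴, x¹⁵}.

Answer: {e, x, x², x³, x⁴, x⁵, x⁶, x⁷, x⁸, x⁹, x¹⁰, x¹¹, x¹², x¹³, x¹⁴, x¹⁵}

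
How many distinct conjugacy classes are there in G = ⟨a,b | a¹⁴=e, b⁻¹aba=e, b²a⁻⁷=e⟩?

The conjugacy classes (representative and size) are:
  [e] (size 1), [a¹³] (size 2), [a¹²] (size 2), [a¹¹] (size 2), [a⁴] (size 2), [a⁵] (size 2), [a⁸] (size 2), [a⁷] (size 1), [a⁵b⁻¹] (size 7), [a⁵b] (size 7).
Class equation: 1 + 2 + 2 + 2 + 2 + 2 + 2 + 1 + 7 + 7 = 28 = |G|. So G has 10 conjugacy classes.

Answer: 10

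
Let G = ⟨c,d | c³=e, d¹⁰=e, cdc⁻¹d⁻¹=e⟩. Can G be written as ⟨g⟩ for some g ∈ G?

|G| = 30. The element cd has order 30 (its powers give 30 distinct elements), so ⟨cd⟩ = G and G is cyclic.

Answer: Yes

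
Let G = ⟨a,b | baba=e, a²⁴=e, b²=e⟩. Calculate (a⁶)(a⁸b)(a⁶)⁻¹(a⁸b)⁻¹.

[(a⁶), (a⁸b)] = (a⁶)·(a⁸b)·(a⁶)⁻¹·(a⁸b)⁻¹.
  (a⁶) · (a⁸b) = a¹⁴b
  (a¹⁴b) · (a¹⁸) = a²⁰b
  (a²⁰b) · (a⁸b) = a¹²

Answer: a¹²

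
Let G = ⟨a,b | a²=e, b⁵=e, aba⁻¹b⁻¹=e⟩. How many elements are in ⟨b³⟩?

|⟨b³⟩| equals the order of b³. Compute successive powers until reaching e:
  (b³)¹ = b³, (b³)² = b, (b³)³ = b⁴, (b³)⁴ = b², (b³)⁵ = e.
The smallest positive k with (b³)ᵏ = e is 5, so |⟨b³⟩| = 5.

Answer: 5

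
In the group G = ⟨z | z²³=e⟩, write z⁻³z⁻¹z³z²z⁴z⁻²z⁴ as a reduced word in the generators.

Multiply left to right, reducing at each step:
  (z²⁰) · z⁻¹ = z¹⁹
  (z¹⁹) · z³ = z²²
  (z²²) · z² = z
  z · z⁴ = z⁵
  (z⁵) · z⁻² = z³
  (z³) · z⁴ = z⁷

Answer: z⁷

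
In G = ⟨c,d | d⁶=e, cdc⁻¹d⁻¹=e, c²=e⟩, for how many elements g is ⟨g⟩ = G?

⟨g⟩ = G would require ord(g) = |G| = 12, but the maximum element order in G is 6 < 12. So G is not cyclic and no single element generates it: the count is 0.

Answer: 0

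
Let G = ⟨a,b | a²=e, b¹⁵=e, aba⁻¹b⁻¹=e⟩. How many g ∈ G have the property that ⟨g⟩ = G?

G is cyclic of order 30. An element generates G iff its order is 30, and a cyclic group of order 30 has exactly φ(30) = 8 such elements.

Answer: 8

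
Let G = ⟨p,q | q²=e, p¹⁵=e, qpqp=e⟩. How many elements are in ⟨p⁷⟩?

|⟨p⁷⟩| equals the order of p⁷. Compute successive powers until reaching e:
  (p⁷)¹ = p⁷, (p⁷)² = p¹⁴, (p⁷)³ = p⁶, (p⁷)⁴ = p¹³, (p⁷)⁵ = p⁵, (p⁷)⁶ = p¹², (p⁷)⁷ = p⁴, (p⁷)⁸ = p¹¹, (p⁷)⁹ = p³, (p⁷)¹⁰ = p¹⁰, (p⁷)¹¹ = p², (p⁷)¹² = p⁹, (p⁷)¹³ = p, (p⁷)¹⁴ = p⁸, (p⁷)¹⁵ = e.
The smallest positive k with (p⁷)ᵏ = e is 15, so |⟨p⁷⟩| = 15.

Answer: 15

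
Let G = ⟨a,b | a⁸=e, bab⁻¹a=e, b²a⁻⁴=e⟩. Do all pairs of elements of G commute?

a·b = ab but b·a = a³b⁻¹, so a·b ≠ b·a and G is not abelian.

Answer: No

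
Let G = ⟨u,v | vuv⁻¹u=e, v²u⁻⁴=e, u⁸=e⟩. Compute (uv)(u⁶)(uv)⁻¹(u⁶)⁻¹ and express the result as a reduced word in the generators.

[(uv), (u⁶)] = (uv)·(u⁶)·(uv)⁻¹·(u⁶)⁻¹.
  (uv) · (u⁶) = u³v
  (u³v) · (uv⁻¹) = u²
  (u²) · (u²) = u⁴

Answer: u⁴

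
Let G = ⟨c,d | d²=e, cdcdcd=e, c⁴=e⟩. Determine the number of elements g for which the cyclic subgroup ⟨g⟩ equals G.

⟨g⟩ = G would require ord(g) = |G| = 24, but the maximum element order in G is 4 < 24. So G is not cyclic and no single element generates it: the count is 0.

Answer: 0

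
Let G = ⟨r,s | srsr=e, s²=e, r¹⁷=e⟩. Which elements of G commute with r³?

⟨r³⟩ ⊆ C_G(r³) since powers of r³ commute with r³; so |C_G(r³)| ≥ |⟨r³⟩| = 17.
By orbit–stabilizer, |C_G(r³)| = |G| / |conj. class of r³| = 34 / 2 = 17.
The 17 elements commuting with r³ are {e, r, r², r³, r⁴, r⁵, r⁶, r⁷, r⁸, r⁹, r¹⁰, r¹¹, r¹², r¹³, r¹⁴, r¹⁵, r¹⁶}.

Answer: {e, r, r², r³, r⁴, r⁵, r⁶, r⁷, r⁸, r⁹, r¹⁰, r¹¹, r¹², r¹³, r¹⁴, r¹⁵, r¹⁶}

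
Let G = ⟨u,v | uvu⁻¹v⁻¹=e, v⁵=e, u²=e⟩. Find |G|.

Enumerate words in the generators, reducing via the relations: the distinct elements are
  {e, u, v, uv, v², v³, v⁴, uv², uv³, uv⁴}.
No further products give new elements, so |G| = 10.

Answer: 10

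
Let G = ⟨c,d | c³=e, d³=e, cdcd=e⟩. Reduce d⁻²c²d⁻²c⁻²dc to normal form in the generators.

Multiply left to right, reducing at each step:
  d · c² = dc²
  (dc²) · d⁻² = cd²c
  (cd²c) · c⁻² = c²d
  (c²d) · d = c²d²
  (c²d²) · c = dc²

Answer: dc²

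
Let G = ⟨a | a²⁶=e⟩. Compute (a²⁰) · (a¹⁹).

Compute (a²⁰) · (a¹⁹) by multiplying left to right and reducing via the relations at each step:
  (a²⁰) · a¹⁹ = a¹³

Answer: a¹³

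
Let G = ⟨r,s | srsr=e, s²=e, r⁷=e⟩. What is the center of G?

An element z ∈ Z(G) iff z commutes with every generator.
For example e is central: e·r = r = r·e; e·s = s = s·e.
Whereas r ∉ Z(G) since r·s = rs ≠ r⁶s = s·r.
Checking each of the 14 elements this way gives Z(G) = {e}, of order 1.

Answer: {e}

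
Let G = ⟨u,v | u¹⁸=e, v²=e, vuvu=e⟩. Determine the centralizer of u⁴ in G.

⟨u⁴⟩ ⊆ C_G(u⁴) since powers of u⁴ commute with u⁴; so |C_G(u⁴)| ≥ |⟨u⁴⟩| = 9.
By orbit–stabilizer, |C_G(u⁴)| = |G| / |conj. class of u⁴| = 36 / 2 = 18.
The 18 elements commuting with u⁴ are {e, u, u², u³, u⁴, u⁵, u⁶, u⁷, u⁸, u⁹, u¹⁰, u¹¹, u¹², u¹³, u¹⁴, u¹⁵, u¹⁶, u¹⁷}.

Answer: {e, u, u², u³, u⁴, u⁵, u⁶, u⁷, u⁸, u⁹, u¹⁰, u¹¹, u¹², u¹³, u¹⁴, u¹⁵, u¹⁶, u¹⁷}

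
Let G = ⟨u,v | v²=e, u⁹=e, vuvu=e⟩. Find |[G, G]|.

G' = [G, G] is generated by all commutators. The generator-pair commutators are: [u, v] = u².
The subgroup they normally generate is {e, u, u², u³, u⁴, u⁵, u⁶, u⁷, u⁸}, of order 9.
Check: |G/G'| = 18/9 = 2 is the order of the abelianisation.

Answer: 9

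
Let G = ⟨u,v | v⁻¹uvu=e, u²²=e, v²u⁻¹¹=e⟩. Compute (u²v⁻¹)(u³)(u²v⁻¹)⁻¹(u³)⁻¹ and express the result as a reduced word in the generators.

[(u²v⁻¹), (u³)] = (u²v⁻¹)·(u³)·(u²v⁻¹)⁻¹·(u³)⁻¹.
  (u²v⁻¹) · (u³) = u¹⁰v
  (u¹⁰v) · (u²v) = u¹⁹
  (u¹⁹) · (u¹⁹) = u¹⁶

Answer: u¹⁶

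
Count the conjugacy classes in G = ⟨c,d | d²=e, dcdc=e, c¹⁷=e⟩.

The conjugacy classes (representative and size) are:
  [e] (size 1), [c¹⁶] (size 2), [c²] (size 2), [c³] (size 2), [c¹³] (size 2), [c¹²] (size 2), [c⁶] (size 2), [c¹⁰] (size 2), [c⁹] (size 2), [c⁷d] (size 17).
Class equation: 1 + 2 + 2 + 2 + 2 + 2 + 2 + 2 + 2 + 17 = 34 = |G|. So G has 10 conjugacy classes.

Answer: 10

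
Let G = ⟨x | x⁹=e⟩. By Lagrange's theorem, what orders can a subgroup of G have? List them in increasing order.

|G| = 9 = 3². By Lagrange's theorem the order of any subgroup divides 9; the divisors of 9 are 1, 3, 9.

Answer: 1, 3, 9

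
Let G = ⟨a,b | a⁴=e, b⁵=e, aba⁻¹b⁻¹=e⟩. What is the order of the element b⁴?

Compute successive powers until reaching e:
  (b⁴)¹ = b⁴, (b⁴)² = b³, (b⁴)³ = b², (b⁴)⁴ = b, (b⁴)⁵ = e.
The smallest positive k with (b⁴)ᵏ = e is 5.

Answer: 5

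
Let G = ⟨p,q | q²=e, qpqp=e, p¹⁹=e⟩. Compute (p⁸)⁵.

Compute successive powers of (p⁸), reducing at each step:
  (p⁸)²: (p⁸) · p⁸ = p¹⁶
  (p⁸)³: (p¹⁶) · p⁸ = p⁵
  (p⁸)⁴: (p⁵) · p⁸ = p¹³
  (p⁸)⁵: (p¹³) · p⁸ = p²

Answer: p²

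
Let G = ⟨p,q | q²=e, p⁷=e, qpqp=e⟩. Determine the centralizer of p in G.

⟨p⟩ ⊆ C_G(p) since powers of p commute with p; so |C_G(p)| ≥ |⟨p⟩| = 7.
By orbit–stabilizer, |C_G(p)| = |G| / |conj. class of p| = 14 / 2 = 7.
The 7 elements commuting with p are {e, p, p², p³, p⁴, p⁵, p⁶}.

Answer: {e, p, p², p³, p⁴, p⁵, p⁶}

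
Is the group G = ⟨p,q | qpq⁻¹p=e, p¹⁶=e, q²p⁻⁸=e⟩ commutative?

p·q = pq but q·p = p⁷q⁻¹, so p·q ≠ q·p and G is not abelian.

Answer: No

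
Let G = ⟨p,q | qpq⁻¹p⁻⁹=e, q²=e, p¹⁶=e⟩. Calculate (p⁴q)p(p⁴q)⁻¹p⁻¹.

[(p⁴q), p] = (p⁴q)·p·(p⁴q)⁻¹·p⁻¹.
  (p⁴q) · p = p¹³q
  (p¹³q) · (p¹²q) = p⁹
  (p⁹) · (p¹⁵) = p⁸

Answer: p⁸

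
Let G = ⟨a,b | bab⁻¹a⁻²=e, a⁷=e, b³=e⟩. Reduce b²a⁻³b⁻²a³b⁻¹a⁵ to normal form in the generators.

Multiply left to right, reducing at each step:
  (b²) · a⁻³ = a²b²
  (a²b²) · b⁻² = a²
  (a²) · a³ = a⁵
  (a⁵) · b⁻¹ = a⁵b²
  (a⁵b²) · a⁵ = a⁴b²

Answer: a⁴b²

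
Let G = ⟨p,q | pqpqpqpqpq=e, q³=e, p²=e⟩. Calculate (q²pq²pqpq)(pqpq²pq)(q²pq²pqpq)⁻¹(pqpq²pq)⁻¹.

[(q²pq²pqpq), (pqpq²pq)] = (q²pq²pqpq)·(pqpq²pq)·(q²pq²pqpq)⁻¹·(pqpq²pq)⁻¹.
  (q²pq²pqpq) · (pqpq²pq) = qpq²p
  (qpq²p) · (q²pq²pqpq) = q²pq²pq
  (q²pq²pq) · (q²pqpq²p) = qp

Answer: qp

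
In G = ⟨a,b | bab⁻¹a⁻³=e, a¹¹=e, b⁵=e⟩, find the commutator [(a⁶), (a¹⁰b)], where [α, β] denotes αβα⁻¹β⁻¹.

[(a⁶), (a¹⁰b)] = (a⁶)·(a¹⁰b)·(a⁶)⁻¹·(a¹⁰b)⁻¹.
  (a⁶) · (a¹⁰b) = a⁵b
  (a⁵b) · (a⁵) = a⁹b
  (a⁹b) · (a⁴b⁴) = a¹⁰

Answer: a¹⁰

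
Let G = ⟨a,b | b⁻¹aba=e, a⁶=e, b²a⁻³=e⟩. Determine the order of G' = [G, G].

G' = [G, G] is generated by all commutators. The generator-pair commutators are: [a, b] = a².
The subgroup they normally generate is {e, a², a⁴}, of order 3.
Check: |G/G'| = 12/3 = 4 is the order of the abelianisation.

Answer: 3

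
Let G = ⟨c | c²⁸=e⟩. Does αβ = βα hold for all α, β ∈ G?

G has a single generator, so G is cyclic and hence abelian.

Answer: Yes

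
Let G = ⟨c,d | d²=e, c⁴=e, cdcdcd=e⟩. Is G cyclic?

Every cyclic group is abelian. But c·d = cd while d·c = dc, so c·d ≠ d·c and G is not abelian. Hence G is not cyclic.

Answer: No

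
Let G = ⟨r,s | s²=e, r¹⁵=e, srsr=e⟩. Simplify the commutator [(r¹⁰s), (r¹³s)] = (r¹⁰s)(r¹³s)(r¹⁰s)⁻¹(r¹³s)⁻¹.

[(r¹⁰s), (r¹³s)] = (r¹⁰s)·(r¹³s)·(r¹⁰s)⁻¹·(r¹³s)⁻¹.
  (r¹⁰s) · (r¹³s) = r¹²
  (r¹²) · (r¹⁰s) = r⁷s
  (r⁷s) · (r¹³s) = r⁹

Answer: r⁹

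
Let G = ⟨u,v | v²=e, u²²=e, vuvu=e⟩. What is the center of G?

An element z ∈ Z(G) iff z commutes with every generator.
For example u¹¹ is central: (u¹¹)·u = u¹² = u·(u¹¹); (u¹¹)·v = u¹¹v = v·(u¹¹).
Whereas u ∉ Z(G) since u·v = uv ≠ u²¹v = v·u.
Checking each of the 44 elements this way gives Z(G) = {e, u¹¹}, of order 2.

Answer: {e, u¹¹}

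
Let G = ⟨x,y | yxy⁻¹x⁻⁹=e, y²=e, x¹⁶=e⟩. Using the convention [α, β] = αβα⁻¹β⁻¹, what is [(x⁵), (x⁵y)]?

[(x⁵), (x⁵y)] = (x⁵)·(x⁵y)·(x⁵)⁻¹·(x⁵y)⁻¹.
  (x⁵) · (x⁵y) = x¹⁰y
  (x¹⁰y) · (x¹¹) = x¹³y
  (x¹³y) · (x³y) = x⁸

Answer: x⁸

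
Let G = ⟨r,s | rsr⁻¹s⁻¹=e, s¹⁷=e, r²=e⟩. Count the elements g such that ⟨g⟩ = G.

G is cyclic of order 34. An element generates G iff its order is 34, and a cyclic group of order 34 has exactly φ(34) = 16 such elements.

Answer: 16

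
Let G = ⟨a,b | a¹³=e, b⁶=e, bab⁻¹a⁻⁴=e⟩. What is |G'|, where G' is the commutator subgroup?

G' = [G, G] is generated by all commutators. The generator-pair commutators are: [a, b] = a¹⁰.
The subgroup they normally generate is {e, a, a², a³, a⁴, a⁵, a⁶, a⁷, a⁸, a⁹, a¹⁰, a¹¹, a¹²}, of order 13.
Check: |G/G'| = 78/13 = 6 is the order of the abelianisation.

Answer: 13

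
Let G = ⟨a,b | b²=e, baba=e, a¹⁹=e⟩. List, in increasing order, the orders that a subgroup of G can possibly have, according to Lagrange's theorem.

|G| = 38 = 2 · 19. By Lagrange's theorem the order of any subgroup divides 38; the divisors of 38 are 1, 2, 19, 38.

Answer: 1, 2, 19, 38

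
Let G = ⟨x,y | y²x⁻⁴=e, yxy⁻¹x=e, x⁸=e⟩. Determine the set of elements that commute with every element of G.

An element z ∈ Z(G) iff z commutes with every generator.
For example x⁴ is central: (x⁴)·x = x⁵ = x·(x⁴); (x⁴)·y = y⁻¹ = y·(x⁴).
Whereas x ∉ Z(G) since x·y = xy ≠ x³y⁻¹ = y·x.
Checking each of the 16 elements this way gives Z(G) = {e, x⁴}, of order 2.

Answer: {e, x⁴}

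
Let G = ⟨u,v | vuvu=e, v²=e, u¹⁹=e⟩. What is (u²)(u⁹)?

Compute (u²) · (u⁹) by multiplying left to right and reducing via the relations at each step:
  (u²) · u⁹ = u¹¹

Answer: u¹¹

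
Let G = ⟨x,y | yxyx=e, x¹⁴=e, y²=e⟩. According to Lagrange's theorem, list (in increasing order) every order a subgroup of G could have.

|G| = 28 = 2² · 7. By Lagrange's theorem the order of any subgroup divides 28; the divisors of 28 are 1, 2, 4, 7, 14, 28.

Answer: 1, 2, 4, 7, 14, 28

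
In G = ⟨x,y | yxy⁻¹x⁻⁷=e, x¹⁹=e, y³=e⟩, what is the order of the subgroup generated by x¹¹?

|⟨x¹¹⟩| equals the order of x¹¹. Compute successive powers until reaching e:
  (x¹¹)¹ = x¹¹, (x¹¹)² = x³, (x¹¹)³ = x¹⁴, (x¹¹)⁴ = x⁶, (x¹¹)⁵ = x¹⁷, (x¹¹)⁶ = x⁹, (x¹¹)⁷ = x, (x¹¹)⁸ = x¹², (x¹¹)⁹ = x⁴, (x¹¹)¹⁰ = x¹⁵, (x¹¹)¹¹ = x⁷, (x¹¹)¹² = x¹⁸, (x¹¹)¹³ = x¹⁰, (x¹¹)¹⁴ = x², (x¹¹)¹⁵ = x¹³, (x¹¹)¹⁶ = x⁵, (x¹¹)¹⁷ = x¹⁶, (x¹¹)¹⁸ = x⁸, (x¹¹)¹⁹ = e.
The smallest positive k with (x¹¹)ᵏ = e is 19, so |⟨x¹¹⟩| = 19.

Answer: 19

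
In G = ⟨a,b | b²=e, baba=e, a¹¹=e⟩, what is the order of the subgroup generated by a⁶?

|⟨a⁶⟩| equals the order of a⁶. Compute successive powers until reaching e:
  (a⁶)¹ = a⁶, (a⁶)² = a, (a⁶)³ = a⁷, (a⁶)⁴ = a², (a⁶)⁵ = a⁸, (a⁶)⁶ = a³, (a⁶)⁷ = a⁹, (a⁶)⁸ = a⁴, (a⁶)⁹ = a¹⁰, (a⁶)¹⁰ = a⁵, (a⁶)¹¹ = e.
The smallest positive k with (a⁶)ᵏ = e is 11, so |⟨a⁶⟩| = 11.

Answer: 11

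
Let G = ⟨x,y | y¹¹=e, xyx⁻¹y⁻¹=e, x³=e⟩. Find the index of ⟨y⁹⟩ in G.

First find ord(y⁹) by computing successive powers:
  (y⁹)¹ = y⁹, (y⁹)² = y⁷, (y⁹)³ = y⁵, (y⁹)⁴ = y³, (y⁹)⁵ = y, (y⁹)⁶ = y¹⁰, (y⁹)⁷ = y⁸, (y⁹)⁸ = y⁶, (y⁹)⁹ = y⁴, (y⁹)¹⁰ = y², (y⁹)¹¹ = e.
So |⟨y⁹⟩| = ord(y⁹) = 11. With |G| = 33, by Lagrange [G : ⟨y⁹⟩] = 33/11 = 3.

Answer: 3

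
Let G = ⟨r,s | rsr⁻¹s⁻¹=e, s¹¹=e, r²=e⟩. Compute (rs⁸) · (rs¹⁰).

Compute (rs⁸) · (rs¹⁰) by multiplying left to right and reducing via the relations at each step:
  (rs⁸) · r = s⁸
  (s⁸) · s¹⁰ = s⁷

Answer: s⁷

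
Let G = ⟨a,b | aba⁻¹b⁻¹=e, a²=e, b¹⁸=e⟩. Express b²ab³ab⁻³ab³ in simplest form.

Multiply left to right, reducing at each step:
  (b²) · a = ab²
  (ab²) · b³ = ab⁵
  (ab⁵) · a = b⁵
  (b⁵) · b⁻³ = b²
  (b²) · a = ab²
  (ab²) · b³ = ab⁵

Answer: ab⁵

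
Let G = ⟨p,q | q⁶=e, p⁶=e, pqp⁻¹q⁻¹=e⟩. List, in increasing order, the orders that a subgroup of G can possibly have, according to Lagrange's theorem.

|G| = 36 = 2² · 3². By Lagrange's theorem the order of any subgroup divides 36; the divisors of 36 are 1, 2, 3, 4, 6, 9, 12, 18, 36.

Answer: 1, 2, 3, 4, 6, 9, 12, 18, 36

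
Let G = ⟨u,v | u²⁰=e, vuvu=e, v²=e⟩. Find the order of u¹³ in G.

Compute successive powers until reaching e:
  (u¹³)¹ = u¹³, (u¹³)² = u⁶, (u¹³)³ = u¹⁹, (u¹³)⁴ = u¹², (u¹³)⁵ = u⁵, (u¹³)⁶ = u¹⁸, (u¹³)⁷ = u¹¹, (u¹³)⁸ = u⁴, (u¹³)⁹ = u¹⁷, (u¹³)¹⁰ = u¹⁰, (u¹³)¹¹ = u³, (u¹³)¹² = u¹⁶, (u¹³)¹³ = u⁹, (u¹³)¹⁴ = u², (u¹³)¹⁵ = u¹⁵, (u¹³)¹⁶ = u⁸, (u¹³)¹⁷ = u, (u¹³)¹⁸ = u¹⁴, (u¹³)¹⁹ = u⁷, (u¹³)²⁰ = e.
The smallest positive k with (u¹³)ᵏ = e is 20.

Answer: 20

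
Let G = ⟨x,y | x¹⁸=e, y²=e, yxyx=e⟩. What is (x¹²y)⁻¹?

The order of (x¹²y) is 2 (smallest k with (x¹²y)ᵏ = e), so (x¹²y)⁻¹ = (x¹²y)¹ = x¹²y.
Check: (x¹²y) · (x¹²y) → (x¹²y) · x¹² = y;   y · y = e, giving e as required.

Answer: x¹²y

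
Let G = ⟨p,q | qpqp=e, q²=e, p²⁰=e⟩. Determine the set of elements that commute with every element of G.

An element z ∈ Z(G) iff z commutes with every generator.
For example p¹⁰ is central: (p¹⁰)·p = p¹¹ = p·(p¹⁰); (p¹⁰)·q = p¹⁰q = q·(p¹⁰).
Whereas p ∉ Z(G) since p·q = pq ≠ p¹⁹q = q·p.
Checking each of the 40 elements this way gives Z(G) = {e, p¹⁰}, of order 2.

Answer: {e, p¹⁰}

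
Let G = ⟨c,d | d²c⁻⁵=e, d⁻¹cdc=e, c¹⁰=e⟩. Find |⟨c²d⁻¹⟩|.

|⟨c²d⁻¹⟩| equals the order of c²d⁻¹. Compute successive powers until reaching e:
  (c²d⁻¹)¹ = c²d⁻¹, (c²d⁻¹)² = c⁵, (c²d⁻¹)³ = c²d, (c²d⁻¹)⁴ = e.
The smallest positive k with (c²d⁻¹)ᵏ = e is 4, so |⟨c²d⁻¹⟩| = 4.

Answer: 4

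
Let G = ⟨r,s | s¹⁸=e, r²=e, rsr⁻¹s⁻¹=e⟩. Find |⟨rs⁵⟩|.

|⟨rs⁵⟩| equals the order of rs⁵. Compute successive powers until reaching e:
  (rs⁵)¹ = rs⁵, (rs⁵)² = s¹⁰, (rs⁵)³ = rs¹⁵, (rs⁵)⁴ = s², (rs⁵)⁵ = rs⁷, (rs⁵)⁶ = s¹², (rs⁵)⁷ = rs¹⁷, (rs⁵)⁸ = s⁴, (rs⁵)⁹ = rs⁹, (rs⁵)¹⁰ = s¹⁴, (rs⁵)¹¹ = rs, (rs⁵)¹² = s⁶, (rs⁵)¹³ = rs¹¹, (rs⁵)¹⁴ = s¹⁶, (rs⁵)¹⁵ = rs³, (rs⁵)¹⁶ = s⁸, (rs⁵)¹⁷ = rs¹³, (rs⁵)¹⁸ = e.
The smallest positive k with (rs⁵)ᵏ = e is 18, so |⟨rs⁵⟩| = 18.

Answer: 18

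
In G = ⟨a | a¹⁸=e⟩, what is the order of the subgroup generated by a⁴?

|⟨a⁴⟩| equals the order of a⁴. Compute successive powers until reaching e:
  (a⁴)¹ = a⁴, (a⁴)² = a⁸, (a⁴)³ = a¹², (a⁴)⁴ = a¹⁶, (a⁴)⁵ = a², (a⁴)⁶ = a⁶, (a⁴)⁷ = a¹⁰, (a⁴)⁸ = a¹⁴, (a⁴)⁹ = e.
The smallest positive k with (a⁴)ᵏ = e is 9, so |⟨a⁴⟩| = 9.

Answer: 9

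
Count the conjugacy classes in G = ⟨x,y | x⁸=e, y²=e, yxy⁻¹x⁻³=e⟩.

The conjugacy classes (representative and size) are:
  [e] (size 1), [x³] (size 2), [x²] (size 2), [x⁴] (size 1), [x⁵] (size 2), [x⁴y] (size 4), [xy] (size 4).
Class equation: 1 + 2 + 2 + 1 + 2 + 4 + 4 = 16 = |G|. So G has 7 conjugacy classes.

Answer: 7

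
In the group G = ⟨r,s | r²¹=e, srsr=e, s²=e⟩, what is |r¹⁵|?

Compute successive powers until reaching e:
  (r¹⁵)¹ = r¹⁵, (r¹⁵)² = r⁹, (r¹⁵)³ = r³, (r¹⁵)⁴ = r¹⁸, (r¹⁵)⁵ = r¹², (r¹⁵)⁶ = r⁶, (r¹⁵)⁷ = e.
The smallest positive k with (r¹⁵)ᵏ = e is 7.

Answer: 7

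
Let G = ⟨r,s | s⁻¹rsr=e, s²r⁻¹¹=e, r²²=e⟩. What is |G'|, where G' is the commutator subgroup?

G' = [G, G] is generated by all commutators. The generator-pair commutators are: [r, s] = r².
The subgroup they normally generate is {e, r², r⁴, r⁶, r⁸, r¹⁰, r¹², r¹⁴, r¹⁶, r¹⁸, r²⁰}, of order 11.
Check: |G/G'| = 44/11 = 4 is the order of the abelianisation.

Answer: 11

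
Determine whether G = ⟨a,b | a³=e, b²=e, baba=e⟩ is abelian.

a·b = ab but b·a = a²b, so a·b ≠ b·a and G is not abelian.

Answer: No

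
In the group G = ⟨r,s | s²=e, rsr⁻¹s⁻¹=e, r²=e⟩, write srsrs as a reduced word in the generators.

Multiply left to right, reducing at each step:
  s · r = rs
  (rs) · s = r
  r · r = e
  e · s = s

Answer: s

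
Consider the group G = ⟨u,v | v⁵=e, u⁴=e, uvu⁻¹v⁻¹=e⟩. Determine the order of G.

Enumerate words in the generators, reducing via the relations: the distinct elements are
  {e, u, v, uv, u², u³, v², v³, v⁴, uv², uv³, uv⁴, u²v, u³v, u²v², u²v³, u²v⁴, u³v², u³v³, u³v⁴}.
No further products give new elements, so |G| = 20.

Answer: 20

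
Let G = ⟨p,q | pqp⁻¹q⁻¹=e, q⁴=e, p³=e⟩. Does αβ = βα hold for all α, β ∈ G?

Each pair of generators commutes: p·q = pq = q·p. Since the generators pairwise commute, every element of G commutes with every other, so G is abelian.

Answer: Yes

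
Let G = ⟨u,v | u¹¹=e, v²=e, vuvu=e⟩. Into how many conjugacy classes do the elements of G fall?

The conjugacy classes (representative and size) are:
  [e] (size 1), [u¹⁰] (size 2), [u²] (size 2), [u³] (size 2), [u⁷] (size 2), [u⁶] (size 2), [u²v] (size 11).
Class equation: 1 + 2 + 2 + 2 + 2 + 2 + 11 = 22 = |G|. So G has 7 conjugacy classes.

Answer: 7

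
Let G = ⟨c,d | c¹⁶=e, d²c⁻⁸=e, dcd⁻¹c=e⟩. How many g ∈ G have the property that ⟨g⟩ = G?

⟨g⟩ = G would require ord(g) = |G| = 32, but the maximum element order in G is 16 < 32. So G is not cyclic and no single element generates it: the count is 0.

Answer: 0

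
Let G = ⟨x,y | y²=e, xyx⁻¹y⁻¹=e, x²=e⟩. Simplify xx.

Compute x · x by multiplying left to right and reducing via the relations at each step:
  x · x = e

Answer: e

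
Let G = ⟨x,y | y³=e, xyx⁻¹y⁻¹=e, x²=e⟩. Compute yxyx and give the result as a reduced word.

Multiply left to right, reducing at each step:
  y · x = xy
  (xy) · y = xy²
  (xy²) · x = y²

Answer: y²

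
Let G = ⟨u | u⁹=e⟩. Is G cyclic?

|G| = 9. The element u has order 9 (its powers give 9 distinct elements), so ⟨u⟩ = G and G is cyclic.

Answer: Yes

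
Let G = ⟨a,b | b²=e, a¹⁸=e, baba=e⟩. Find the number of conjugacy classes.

The conjugacy classes (representative and size) are:
  [e] (size 1), [a] (size 2), [a²] (size 2), [a³] (size 2), [a¹⁴] (size 2), [a⁵] (size 2), [a¹²] (size 2), [a⁷] (size 2), [a¹⁰] (size 2), [a⁹] (size 1), [a¹⁰b] (size 9), [ab] (size 9).
Class equation: 1 + 2 + 2 + 2 + 2 + 2 + 2 + 2 + 2 + 1 + 9 + 9 = 36 = |G|. So G has 12 conjugacy classes.

Answer: 12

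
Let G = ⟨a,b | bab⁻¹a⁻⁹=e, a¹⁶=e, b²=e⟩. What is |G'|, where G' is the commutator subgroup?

G' = [G, G] is generated by all commutators. The generator-pair commutators are: [a, b] = a⁸.
The subgroup they normally generate is {e, a⁸}, of order 2.
Check: |G/G'| = 32/2 = 16 is the order of the abelianisation.

Answer: 2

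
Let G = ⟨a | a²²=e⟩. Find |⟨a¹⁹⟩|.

|⟨a¹⁹⟩| equals the order of a¹⁹. Compute successive powers until reaching e:
  (a¹⁹)¹ = a¹⁹, (a¹⁹)² = a¹⁶, (a¹⁹)³ = a¹³, (a¹⁹)⁴ = a¹⁰, (a¹⁹)⁵ = a⁷, (a¹⁹)⁶ = a⁴, (a¹⁹)⁷ = a, (a¹⁹)⁸ = a²⁰, (a¹⁹)⁹ = a¹⁷, (a¹⁹)¹⁰ = a¹⁴, (a¹⁹)¹¹ = a¹¹, (a¹⁹)¹² = a⁸, (a¹⁹)¹³ = a⁵, (a¹⁹)¹⁴ = a², (a¹⁹)¹⁵ = a²¹, (a¹⁹)¹⁶ = a¹⁸, (a¹⁹)¹⁷ = a¹⁵, (a¹⁹)¹⁸ = a¹², (a¹⁹)¹⁹ = a⁹, (a¹⁹)²⁰ = a⁶, (a¹⁹)²¹ = a³, (a¹⁹)²² = e.
The smallest positive k with (a¹⁹)ᵏ = e is 22, so |⟨a¹⁹⟩| = 22.

Answer: 22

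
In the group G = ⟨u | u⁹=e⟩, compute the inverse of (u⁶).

The order of (u⁶) is 3 (smallest k with (u⁶)ᵏ = e), so (u⁶)⁻¹ = (u⁶)² = u³.
Check: (u⁶) · (u³) → (u⁶) · u³ = e, giving e as required.

Answer: u³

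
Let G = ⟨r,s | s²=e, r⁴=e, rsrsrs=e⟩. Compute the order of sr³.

Compute successive powers until reaching e:
  (sr³)¹ = sr³, (sr³)² = rs, (sr³)³ = e.
The smallest positive k with (sr³)ᵏ = e is 3.

Answer: 3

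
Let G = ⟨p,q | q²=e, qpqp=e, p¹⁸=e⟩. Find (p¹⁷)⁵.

Compute successive powers of (p¹⁷), reducing at each step:
  (p¹⁷)²: (p¹⁷) · p¹⁷ = p¹⁶
  (p¹⁷)³: (p¹⁶) · p¹⁷ = p¹⁵
  (p¹⁷)⁴: (p¹⁵) · p¹⁷ = p¹⁴
  (p¹⁷)⁵: (p¹⁴) · p¹⁷ = p¹³

Answer: p¹³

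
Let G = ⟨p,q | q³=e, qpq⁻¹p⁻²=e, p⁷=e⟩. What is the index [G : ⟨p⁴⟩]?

First find ord(p⁴) by computing successive powers:
  (p⁴)¹ = p⁴, (p⁴)² = p, (p⁴)³ = p⁵, (p⁴)⁴ = p², (p⁴)⁵ = p⁶, (p⁴)⁶ = p³, (p⁴)⁷ = e.
So |⟨p⁴⟩| = ord(p⁴) = 7. With |G| = 21, by Lagrange [G : ⟨p⁴⟩] = 21/7 = 3.

Answer: 3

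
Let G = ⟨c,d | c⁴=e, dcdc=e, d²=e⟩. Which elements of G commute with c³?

⟨c³⟩ ⊆ C_G(c³) since powers of c³ commute with c³; so |C_G(c³)| ≥ |⟨c³⟩| = 4.
By orbit–stabilizer, |C_G(c³)| = |G| / |conj. class of c³| = 8 / 2 = 4.
The 4 elements commuting with c³ are {e, c, c², c³}.

Answer: {e, c, c², c³}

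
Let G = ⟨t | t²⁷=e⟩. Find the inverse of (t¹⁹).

The order of (t¹⁹) is 27 (smallest k with (t¹⁹)ᵏ = e), so (t¹⁹)⁻¹ = (t¹⁹)²⁶ = t⁸.
Check: (t¹⁹) · (t⁸) → (t¹⁹) · t⁸ = e, giving e as required.

Answer: t⁸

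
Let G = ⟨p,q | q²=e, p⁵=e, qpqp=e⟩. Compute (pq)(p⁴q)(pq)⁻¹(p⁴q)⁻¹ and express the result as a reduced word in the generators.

[(pq), (p⁴q)] = (pq)·(p⁴q)·(pq)⁻¹·(p⁴q)⁻¹.
  (pq) · (p⁴q) = p²
  (p²) · (pq) = p³q
  (p³q) · (p⁴q) = p⁴

Answer: p⁴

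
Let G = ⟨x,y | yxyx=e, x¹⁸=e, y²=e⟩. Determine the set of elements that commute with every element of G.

An element z ∈ Z(G) iff z commutes with every generator.
For example x⁹ is central: (x⁹)·x = x¹⁰ = x·(x⁹); (x⁹)·y = x⁹y = y·(x⁹).
Whereas x ∉ Z(G) since x·y = xy ≠ x¹⁷y = y·x.
Checking each of the 36 elements this way gives Z(G) = {e, x⁹}, of order 2.

Answer: {e, x⁹}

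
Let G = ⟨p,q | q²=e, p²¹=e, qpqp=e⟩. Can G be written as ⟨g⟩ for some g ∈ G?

Every cyclic group is abelian. But p·q = pq while q·p = p²⁰q, so p·q ≠ q·p and G is not abelian. Hence G is not cyclic.

Answer: No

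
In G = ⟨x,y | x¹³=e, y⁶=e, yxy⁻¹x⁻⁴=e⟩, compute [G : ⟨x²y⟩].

First find ord(x²y) by computing successive powers:
  (x²y)¹ = x²y, (x²y)² = x¹⁰y², (x²y)³ = x³y³, (x²y)⁴ = xy⁴, (x²y)⁵ = x⁶y⁵, (x²y)⁶ = e.
So |⟨x²y⟩| = ord(x²y) = 6. With |G| = 78, by Lagrange [G : ⟨x²y⟩] = 78/6 = 13.

Answer: 13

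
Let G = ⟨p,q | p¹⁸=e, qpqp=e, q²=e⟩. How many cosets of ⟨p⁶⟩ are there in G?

First find ord(p⁶) by computing successive powers:
  (p⁶)¹ = p⁶, (p⁶)² = p¹², (p⁶)³ = e.
So |⟨p⁶⟩| = ord(p⁶) = 3. With |G| = 36, by Lagrange [G : ⟨p⁶⟩] = 36/3 = 12.

Answer: 12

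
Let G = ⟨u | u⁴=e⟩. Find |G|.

G is generated by a single element, so G is cyclic. The relator gives u⁴ = e and no smaller power is forced to be e, so the 4 powers {e, u, u², u³} are distinct. Hence |G| = 4.

Answer: 4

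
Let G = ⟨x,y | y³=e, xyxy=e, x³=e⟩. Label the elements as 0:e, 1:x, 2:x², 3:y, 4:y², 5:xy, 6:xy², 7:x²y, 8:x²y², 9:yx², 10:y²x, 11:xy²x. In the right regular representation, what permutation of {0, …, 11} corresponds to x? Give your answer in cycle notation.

(0 1 2)(3 8 9)(4 10 5)(6 11 7)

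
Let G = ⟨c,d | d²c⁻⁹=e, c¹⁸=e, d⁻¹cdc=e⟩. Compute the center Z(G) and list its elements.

An element z ∈ Z(G) iff z commutes with every generator.
For example c⁹ is central: (c⁹)·c = c¹⁰ = c·(c⁹); (c⁹)·d = d⁻¹ = d·(c⁹).
Whereas c ∉ Z(G) since c·d = cd ≠ c⁸d⁻¹ = d·c.
Checking each of the 36 elements this way gives Z(G) = {e, c⁹}, of order 2.

Answer: {e, c⁹}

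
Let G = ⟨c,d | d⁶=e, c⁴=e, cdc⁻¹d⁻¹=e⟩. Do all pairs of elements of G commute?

Each pair of generators commutes: c·d = cd = d·c. Since the generators pairwise commute, every element of G commutes with every other, so G is abelian.

Answer: Yes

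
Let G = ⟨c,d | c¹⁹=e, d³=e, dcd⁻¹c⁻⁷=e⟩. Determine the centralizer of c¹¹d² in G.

⟨c¹¹d²⟩ ⊆ C_G(c¹¹d²) since powers of c¹¹d² commute with c¹¹d²; so |C_G(c¹¹d²)| ≥ |⟨c¹¹d²⟩| = 3.
By orbit–stabilizer, |C_G(c¹¹d²)| = |G| / |conj. class of c¹¹d²| = 57 / 19 = 3.
The 3 elements commuting with c¹¹d² are {e, c¹¹d², c¹⁸d}.

Answer: {e, c¹¹d², c¹⁸d}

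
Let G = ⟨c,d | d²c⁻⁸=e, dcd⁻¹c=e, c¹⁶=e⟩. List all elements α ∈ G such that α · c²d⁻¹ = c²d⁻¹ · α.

⟨c²d⁻¹⟩ ⊆ C_G(c²d⁻¹) since powers of c²d⁻¹ commute with c²d⁻¹; so |C_G(c²d⁻¹)| ≥ |⟨c²d⁻¹⟩| = 4.
By orbit–stabilizer, |C_G(c²d⁻¹)| = |G| / |conj. class of c²d⁻¹| = 32 / 8 = 4.
The 4 elements commuting with c²d⁻¹ are {e, c⁸, c²d, c²d⁻¹}.

Answer: {e, c⁸, c²d, c²d⁻¹}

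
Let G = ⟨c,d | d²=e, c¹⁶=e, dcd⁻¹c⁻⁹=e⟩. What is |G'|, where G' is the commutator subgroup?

G' = [G, G] is generated by all commutators. The generator-pair commutators are: [c, d] = c⁸.
The subgroup they normally generate is {e, c⁸}, of order 2.
Check: |G/G'| = 32/2 = 16 is the order of the abelianisation.

Answer: 2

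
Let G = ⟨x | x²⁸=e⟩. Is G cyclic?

|G| = 28. The element x has order 28 (its powers give 28 distinct elements), so ⟨x⟩ = G and G is cyclic.

Answer: Yes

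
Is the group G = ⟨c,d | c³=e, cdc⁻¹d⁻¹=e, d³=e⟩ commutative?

Each pair of generators commutes: c·d = cd = d·c. Since the generators pairwise commute, every element of G commutes with every other, so G is abelian.

Answer: Yes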